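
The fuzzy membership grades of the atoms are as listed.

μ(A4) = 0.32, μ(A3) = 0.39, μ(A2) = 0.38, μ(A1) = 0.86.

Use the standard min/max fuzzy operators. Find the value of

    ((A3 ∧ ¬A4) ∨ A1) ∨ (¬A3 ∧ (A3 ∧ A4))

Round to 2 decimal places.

0.86

¬A4 = 1 − 0.32 = 0.68
A3 ∧ ¬A4 = min(a, b) on (0.39, 0.68) = 0.39
(A3 ∧ ¬A4) ∨ A1 = max(a, b) on (0.39, 0.86) = 0.86
¬A3 = 1 − 0.39 = 0.61
A3 ∧ A4 = min(a, b) on (0.39, 0.32) = 0.32
¬A3 ∧ (A3 ∧ A4) = min(a, b) on (0.61, 0.32) = 0.32
((A3 ∧ ¬A4) ∨ A1) ∨ (¬A3 ∧ (A3 ∧ A4)) = max(a, b) on (0.86, 0.32) = 0.86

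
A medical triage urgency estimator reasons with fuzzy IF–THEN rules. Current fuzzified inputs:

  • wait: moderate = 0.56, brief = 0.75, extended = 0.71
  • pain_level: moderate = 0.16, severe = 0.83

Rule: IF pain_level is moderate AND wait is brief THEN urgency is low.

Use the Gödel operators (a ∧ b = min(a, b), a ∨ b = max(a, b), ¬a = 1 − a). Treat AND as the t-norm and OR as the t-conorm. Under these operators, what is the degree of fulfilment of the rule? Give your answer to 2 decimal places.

0.16

firing strength: moderate=0.16, brief=0.75; AND[min(a, b)] → w = 0.16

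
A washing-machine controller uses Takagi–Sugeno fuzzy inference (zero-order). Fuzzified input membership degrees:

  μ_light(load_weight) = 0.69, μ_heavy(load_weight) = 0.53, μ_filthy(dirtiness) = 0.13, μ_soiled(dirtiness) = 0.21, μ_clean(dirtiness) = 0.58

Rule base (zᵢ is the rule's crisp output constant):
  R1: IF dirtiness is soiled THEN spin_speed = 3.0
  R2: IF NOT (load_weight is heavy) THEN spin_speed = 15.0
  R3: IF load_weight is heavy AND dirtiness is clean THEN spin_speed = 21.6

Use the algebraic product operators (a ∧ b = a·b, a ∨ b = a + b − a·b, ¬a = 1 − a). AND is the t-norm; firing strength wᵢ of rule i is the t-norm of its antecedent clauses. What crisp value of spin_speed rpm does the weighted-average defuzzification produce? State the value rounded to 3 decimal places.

R1 (z=3.0): soiled=0.21 → w = 0.2100
R2 (z=15.0): ¬heavy=1−0.53=0.47 → w = 0.4700
R3 (z=21.6): heavy=0.53, clean=0.58; AND[a·b] → w = 0.3074
Weighted average = (0.2100·3.0 + 0.4700·15.0 + 0.3074·21.6) / (0.2100 + 0.4700 + 0.3074)
  = 14.3198 / 0.9874 = 14.503

14.503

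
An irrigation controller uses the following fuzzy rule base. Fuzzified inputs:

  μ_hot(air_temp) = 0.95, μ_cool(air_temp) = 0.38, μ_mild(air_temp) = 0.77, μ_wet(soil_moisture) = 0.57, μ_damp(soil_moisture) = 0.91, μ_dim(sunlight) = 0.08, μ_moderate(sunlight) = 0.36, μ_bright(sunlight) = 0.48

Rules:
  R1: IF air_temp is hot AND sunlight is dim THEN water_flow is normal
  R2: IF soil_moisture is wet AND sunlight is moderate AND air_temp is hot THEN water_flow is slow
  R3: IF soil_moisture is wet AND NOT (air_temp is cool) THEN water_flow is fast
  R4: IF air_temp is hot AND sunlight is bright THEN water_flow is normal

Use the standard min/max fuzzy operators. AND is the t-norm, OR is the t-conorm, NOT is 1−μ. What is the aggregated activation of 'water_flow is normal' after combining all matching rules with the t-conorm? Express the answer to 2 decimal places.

R1: hot=0.95, dim=0.08; AND[min(a, b)] → w = 0.08
R2: wet=0.57, moderate=0.36, hot=0.95; AND[min(a, b)] → w = 0.36
R3: wet=0.57, ¬cool=1−0.38=0.62; AND[min(a, b)] → w = 0.57
R4: hot=0.95, bright=0.48; AND[min(a, b)] → w = 0.48
Rules with consequent 'normal': {R1, R4} → strengths 0.08, 0.48
Aggregate via t-conorm [max(a, b)]: 0.48

0.48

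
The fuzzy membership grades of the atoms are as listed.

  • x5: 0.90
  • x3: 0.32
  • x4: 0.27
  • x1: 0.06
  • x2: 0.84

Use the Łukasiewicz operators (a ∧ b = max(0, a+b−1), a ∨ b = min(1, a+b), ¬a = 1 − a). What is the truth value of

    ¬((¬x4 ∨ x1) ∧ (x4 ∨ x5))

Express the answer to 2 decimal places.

¬x4 = 1 − 0.27 = 0.73
¬x4 ∨ x1 = min(1, a+b) on (0.73, 0.06) = 0.79
x4 ∨ x5 = min(1, a+b) on (0.27, 0.90) = 1.00
(¬x4 ∨ x1) ∧ (x4 ∨ x5) = max(0, a+b−1) on (0.79, 1.00) = 0.79
¬((¬x4 ∨ x1) ∧ (x4 ∨ x5)) = 1 − 0.79 = 0.21

0.21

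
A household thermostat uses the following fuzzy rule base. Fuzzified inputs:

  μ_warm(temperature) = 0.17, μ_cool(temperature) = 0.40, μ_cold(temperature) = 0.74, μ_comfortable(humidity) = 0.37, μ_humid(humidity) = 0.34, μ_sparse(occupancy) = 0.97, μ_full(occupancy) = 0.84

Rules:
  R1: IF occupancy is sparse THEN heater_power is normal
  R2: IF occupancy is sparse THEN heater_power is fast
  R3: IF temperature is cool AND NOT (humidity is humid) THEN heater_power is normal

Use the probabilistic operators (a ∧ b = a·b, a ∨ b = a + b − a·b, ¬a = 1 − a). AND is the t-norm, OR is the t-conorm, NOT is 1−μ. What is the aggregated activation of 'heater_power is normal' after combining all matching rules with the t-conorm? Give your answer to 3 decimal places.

R1: sparse=0.97 → w = 0.9700
R2: sparse=0.97 → w = 0.9700
R3: cool=0.40, ¬humid=1−0.34=0.66; AND[a·b] → w = 0.2640
Rules with consequent 'normal': {R1, R3} → strengths 0.9700, 0.2640
Aggregate via t-conorm [a + b − a·b]: 0.9779

0.978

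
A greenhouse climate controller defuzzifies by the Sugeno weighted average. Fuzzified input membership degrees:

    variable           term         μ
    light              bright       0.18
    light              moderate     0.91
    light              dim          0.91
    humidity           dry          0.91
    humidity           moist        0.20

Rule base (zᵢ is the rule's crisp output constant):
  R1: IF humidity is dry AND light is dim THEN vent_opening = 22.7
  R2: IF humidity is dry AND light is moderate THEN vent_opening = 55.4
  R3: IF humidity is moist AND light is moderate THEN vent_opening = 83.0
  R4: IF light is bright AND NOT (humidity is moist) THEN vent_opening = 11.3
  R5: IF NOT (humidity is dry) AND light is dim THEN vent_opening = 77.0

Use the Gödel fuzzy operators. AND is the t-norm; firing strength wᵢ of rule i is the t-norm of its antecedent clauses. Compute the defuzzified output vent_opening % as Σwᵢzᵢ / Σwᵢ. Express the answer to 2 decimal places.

R1 (z=22.7): dry=0.91, dim=0.91; AND[min(a, b)] → w = 0.91
R2 (z=55.4): dry=0.91, moderate=0.91; AND[min(a, b)] → w = 0.91
R3 (z=83.0): moist=0.20, moderate=0.91; AND[min(a, b)] → w = 0.20
R4 (z=11.3): bright=0.18, ¬moist=1−0.20=0.80; AND[min(a, b)] → w = 0.18
R5 (z=77.0): ¬dry=1−0.91=0.09, dim=0.91; AND[min(a, b)] → w = 0.09
Weighted average = (0.91·22.7 + 0.91·55.4 + 0.20·83.0 + 0.18·11.3 + 0.09·77.0) / (0.91 + 0.91 + 0.20 + 0.18 + 0.09)
  = 96.6350 / 2.2900 = 42.20

42.20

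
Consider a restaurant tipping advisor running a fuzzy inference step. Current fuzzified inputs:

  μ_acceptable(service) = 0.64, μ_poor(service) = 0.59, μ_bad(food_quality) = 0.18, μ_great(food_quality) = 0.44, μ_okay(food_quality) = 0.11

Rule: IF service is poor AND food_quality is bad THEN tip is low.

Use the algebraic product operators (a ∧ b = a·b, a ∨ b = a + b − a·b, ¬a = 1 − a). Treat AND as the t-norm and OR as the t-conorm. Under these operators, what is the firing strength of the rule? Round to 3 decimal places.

0.106

firing strength: poor=0.59, bad=0.18; AND[a·b] → w = 0.1062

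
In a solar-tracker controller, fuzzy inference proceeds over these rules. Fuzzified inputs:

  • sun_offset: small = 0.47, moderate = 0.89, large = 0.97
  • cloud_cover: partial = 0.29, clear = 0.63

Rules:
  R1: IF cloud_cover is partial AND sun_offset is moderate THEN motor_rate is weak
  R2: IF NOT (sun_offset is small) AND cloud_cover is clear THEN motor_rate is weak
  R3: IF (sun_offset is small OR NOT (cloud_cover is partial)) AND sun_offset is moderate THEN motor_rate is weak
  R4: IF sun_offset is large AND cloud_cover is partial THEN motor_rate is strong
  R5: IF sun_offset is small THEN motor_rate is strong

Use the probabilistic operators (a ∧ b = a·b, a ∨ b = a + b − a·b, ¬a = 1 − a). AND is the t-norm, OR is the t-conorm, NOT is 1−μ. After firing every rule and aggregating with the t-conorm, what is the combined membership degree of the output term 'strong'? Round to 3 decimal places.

0.619

R1: partial=0.29, moderate=0.89; AND[a·b] → w = 0.2581
R2: ¬small=1−0.47=0.53, clear=0.63; AND[a·b] → w = 0.3339
R3: (small=0.47 OR ¬partial=1−0.29=0.71) = 0.8463; AND[a·b] with moderate=0.89 → w = 0.7532
R4: large=0.97, partial=0.29; AND[a·b] → w = 0.2813
R5: small=0.47 → w = 0.4700
Rules with consequent 'strong': {R4, R5} → strengths 0.2813, 0.4700
Aggregate via t-conorm [a + b − a·b]: 0.6191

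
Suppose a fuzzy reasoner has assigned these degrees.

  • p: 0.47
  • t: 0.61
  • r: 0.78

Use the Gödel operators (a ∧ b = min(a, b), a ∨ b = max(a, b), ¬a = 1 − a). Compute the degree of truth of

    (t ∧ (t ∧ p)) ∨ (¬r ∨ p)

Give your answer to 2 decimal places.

t ∧ p = min(a, b) on (0.61, 0.47) = 0.47
t ∧ (t ∧ p) = min(a, b) on (0.61, 0.47) = 0.47
¬r = 1 − 0.78 = 0.22
¬r ∨ p = max(a, b) on (0.22, 0.47) = 0.47
(t ∧ (t ∧ p)) ∨ (¬r ∨ p) = max(a, b) on (0.47, 0.47) = 0.47

0.47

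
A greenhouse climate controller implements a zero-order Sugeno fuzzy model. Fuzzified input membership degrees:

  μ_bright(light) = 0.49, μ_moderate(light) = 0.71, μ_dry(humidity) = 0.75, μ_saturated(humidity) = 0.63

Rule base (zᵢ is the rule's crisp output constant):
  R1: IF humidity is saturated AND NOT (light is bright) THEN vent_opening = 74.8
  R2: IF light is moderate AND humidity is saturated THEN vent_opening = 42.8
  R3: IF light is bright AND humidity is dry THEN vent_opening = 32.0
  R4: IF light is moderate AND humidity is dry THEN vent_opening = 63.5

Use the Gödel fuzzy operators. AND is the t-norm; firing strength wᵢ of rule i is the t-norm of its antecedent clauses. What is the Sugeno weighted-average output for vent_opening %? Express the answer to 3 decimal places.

53.794

R1 (z=74.8): saturated=0.63, ¬bright=1−0.49=0.51; AND[min(a, b)] → w = 0.51
R2 (z=42.8): moderate=0.71, saturated=0.63; AND[min(a, b)] → w = 0.63
R3 (z=32.0): bright=0.49, dry=0.75; AND[min(a, b)] → w = 0.49
R4 (z=63.5): moderate=0.71, dry=0.75; AND[min(a, b)] → w = 0.71
Weighted average = (0.51·74.8 + 0.63·42.8 + 0.49·32.0 + 0.71·63.5) / (0.51 + 0.63 + 0.49 + 0.71)
  = 125.8770 / 2.3400 = 53.794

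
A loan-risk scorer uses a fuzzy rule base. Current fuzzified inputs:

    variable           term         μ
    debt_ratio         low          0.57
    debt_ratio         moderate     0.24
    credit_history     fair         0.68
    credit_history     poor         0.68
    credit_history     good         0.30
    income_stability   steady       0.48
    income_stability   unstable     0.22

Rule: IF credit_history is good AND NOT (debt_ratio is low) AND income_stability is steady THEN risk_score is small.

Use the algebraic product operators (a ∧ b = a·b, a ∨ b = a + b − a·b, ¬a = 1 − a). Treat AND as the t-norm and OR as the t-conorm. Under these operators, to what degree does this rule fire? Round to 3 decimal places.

firing strength: good=0.30, ¬low=1−0.57=0.43, steady=0.48; AND[a·b] → w = 0.0619

0.062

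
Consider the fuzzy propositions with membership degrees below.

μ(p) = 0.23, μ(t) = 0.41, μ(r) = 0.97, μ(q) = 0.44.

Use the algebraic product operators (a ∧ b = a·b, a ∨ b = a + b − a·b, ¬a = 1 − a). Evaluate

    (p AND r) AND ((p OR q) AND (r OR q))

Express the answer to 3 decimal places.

p AND r = a·b on (0.2300, 0.9700) = 0.2231
p OR q = a + b − a·b on (0.2300, 0.4400) = 0.5688
r OR q = a + b − a·b on (0.9700, 0.4400) = 0.9832
(p OR q) AND (r OR q) = a·b on (0.5688, 0.9832) = 0.5592
(p AND r) AND ((p OR q) AND (r OR q)) = a·b on (0.2231, 0.5592) = 0.1248

0.125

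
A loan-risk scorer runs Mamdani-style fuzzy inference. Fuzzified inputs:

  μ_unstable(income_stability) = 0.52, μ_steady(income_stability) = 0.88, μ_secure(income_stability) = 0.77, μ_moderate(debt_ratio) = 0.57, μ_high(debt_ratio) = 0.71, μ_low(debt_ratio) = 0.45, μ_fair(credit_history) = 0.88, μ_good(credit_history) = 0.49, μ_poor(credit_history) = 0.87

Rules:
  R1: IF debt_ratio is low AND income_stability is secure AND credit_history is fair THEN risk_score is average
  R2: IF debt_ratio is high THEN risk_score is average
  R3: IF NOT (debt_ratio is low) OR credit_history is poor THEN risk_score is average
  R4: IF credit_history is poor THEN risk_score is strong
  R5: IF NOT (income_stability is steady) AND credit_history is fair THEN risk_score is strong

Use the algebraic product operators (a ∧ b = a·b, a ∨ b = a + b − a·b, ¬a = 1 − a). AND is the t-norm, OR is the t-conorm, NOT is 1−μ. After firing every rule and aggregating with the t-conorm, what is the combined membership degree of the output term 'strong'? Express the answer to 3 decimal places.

0.884

R1: low=0.45, secure=0.77, fair=0.88; AND[a·b] → w = 0.3049
R2: high=0.71 → w = 0.7100
R3: ¬low=1−0.45=0.55, poor=0.87; OR[a + b − a·b] → w = 0.9415
R4: poor=0.87 → w = 0.8700
R5: ¬steady=1−0.88=0.12, fair=0.88; AND[a·b] → w = 0.1056
Rules with consequent 'strong': {R4, R5} → strengths 0.8700, 0.1056
Aggregate via t-conorm [a + b − a·b]: 0.8837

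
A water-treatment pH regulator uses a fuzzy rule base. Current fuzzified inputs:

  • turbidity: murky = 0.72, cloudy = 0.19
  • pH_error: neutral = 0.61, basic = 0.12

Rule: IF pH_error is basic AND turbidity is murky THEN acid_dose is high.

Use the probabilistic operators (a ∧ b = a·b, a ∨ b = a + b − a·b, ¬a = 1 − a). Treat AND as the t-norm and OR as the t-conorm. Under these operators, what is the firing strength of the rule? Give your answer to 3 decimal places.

firing strength: basic=0.12, murky=0.72; AND[a·b] → w = 0.0864

0.086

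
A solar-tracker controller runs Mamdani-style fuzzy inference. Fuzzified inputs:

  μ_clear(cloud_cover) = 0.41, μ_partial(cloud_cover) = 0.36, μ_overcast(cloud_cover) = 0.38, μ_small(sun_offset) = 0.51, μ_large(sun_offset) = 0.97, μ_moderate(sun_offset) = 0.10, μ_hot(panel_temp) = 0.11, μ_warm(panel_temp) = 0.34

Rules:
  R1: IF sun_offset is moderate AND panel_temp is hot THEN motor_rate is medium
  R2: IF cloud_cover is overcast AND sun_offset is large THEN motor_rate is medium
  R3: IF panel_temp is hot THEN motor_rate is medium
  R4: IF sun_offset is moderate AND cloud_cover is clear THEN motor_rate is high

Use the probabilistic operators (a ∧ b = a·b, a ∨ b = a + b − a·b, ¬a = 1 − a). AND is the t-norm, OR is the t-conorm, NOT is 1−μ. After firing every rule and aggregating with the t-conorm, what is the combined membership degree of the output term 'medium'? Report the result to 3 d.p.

R1: moderate=0.10, hot=0.11; AND[a·b] → w = 0.0110
R2: overcast=0.38, large=0.97; AND[a·b] → w = 0.3686
R3: hot=0.11 → w = 0.1100
R4: moderate=0.10, clear=0.41; AND[a·b] → w = 0.0410
Rules with consequent 'medium': {R1, R2, R3} → strengths 0.0110, 0.3686, 0.1100
Aggregate via t-conorm [a + b − a·b]: 0.4442

0.444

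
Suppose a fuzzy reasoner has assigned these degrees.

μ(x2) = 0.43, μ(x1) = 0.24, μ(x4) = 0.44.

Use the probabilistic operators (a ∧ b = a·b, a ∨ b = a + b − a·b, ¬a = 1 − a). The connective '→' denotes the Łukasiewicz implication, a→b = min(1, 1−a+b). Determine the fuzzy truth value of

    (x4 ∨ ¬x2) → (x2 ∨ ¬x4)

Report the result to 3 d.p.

¬x2 = 1 − 0.4300 = 0.5700
x4 ∨ ¬x2 = a + b − a·b on (0.4400, 0.5700) = 0.7592
¬x4 = 1 − 0.4400 = 0.5600
x2 ∨ ¬x4 = a + b − a·b on (0.4300, 0.5600) = 0.7492
(x4 ∨ ¬x2) → (x2 ∨ ¬x4)  [Łukasiewicz: min(1, 1−a+b)] with a=0.7592, b=0.7492 → 0.9900

0.990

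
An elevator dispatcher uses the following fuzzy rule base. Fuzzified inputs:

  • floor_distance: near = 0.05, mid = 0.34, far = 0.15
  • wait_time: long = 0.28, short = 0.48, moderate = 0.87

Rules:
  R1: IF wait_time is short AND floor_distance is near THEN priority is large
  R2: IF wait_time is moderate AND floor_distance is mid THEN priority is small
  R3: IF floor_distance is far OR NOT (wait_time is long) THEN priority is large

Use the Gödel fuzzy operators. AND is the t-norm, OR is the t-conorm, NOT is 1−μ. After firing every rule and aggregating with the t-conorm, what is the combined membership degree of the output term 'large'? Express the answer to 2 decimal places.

R1: short=0.48, near=0.05; AND[min(a, b)] → w = 0.05
R2: moderate=0.87, mid=0.34; AND[min(a, b)] → w = 0.34
R3: far=0.15, ¬long=1−0.28=0.72; OR[max(a, b)] → w = 0.72
Rules with consequent 'large': {R1, R3} → strengths 0.05, 0.72
Aggregate via t-conorm [max(a, b)]: 0.72

0.72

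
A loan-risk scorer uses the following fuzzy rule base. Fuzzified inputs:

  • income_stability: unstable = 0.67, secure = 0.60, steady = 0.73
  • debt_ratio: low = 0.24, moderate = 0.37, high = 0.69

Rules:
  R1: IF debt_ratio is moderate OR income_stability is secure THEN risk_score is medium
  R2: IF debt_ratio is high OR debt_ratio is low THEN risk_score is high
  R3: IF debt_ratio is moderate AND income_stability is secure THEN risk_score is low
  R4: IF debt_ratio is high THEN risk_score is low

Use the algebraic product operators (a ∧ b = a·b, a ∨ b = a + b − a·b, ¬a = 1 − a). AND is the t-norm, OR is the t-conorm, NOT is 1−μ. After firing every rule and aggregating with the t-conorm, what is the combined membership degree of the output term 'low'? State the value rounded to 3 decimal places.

R1: moderate=0.37, secure=0.60; OR[a + b − a·b] → w = 0.7480
R2: high=0.69, low=0.24; OR[a + b − a·b] → w = 0.7644
R3: moderate=0.37, secure=0.60; AND[a·b] → w = 0.2220
R4: high=0.69 → w = 0.6900
Rules with consequent 'low': {R3, R4} → strengths 0.2220, 0.6900
Aggregate via t-conorm [a + b − a·b]: 0.7588

0.759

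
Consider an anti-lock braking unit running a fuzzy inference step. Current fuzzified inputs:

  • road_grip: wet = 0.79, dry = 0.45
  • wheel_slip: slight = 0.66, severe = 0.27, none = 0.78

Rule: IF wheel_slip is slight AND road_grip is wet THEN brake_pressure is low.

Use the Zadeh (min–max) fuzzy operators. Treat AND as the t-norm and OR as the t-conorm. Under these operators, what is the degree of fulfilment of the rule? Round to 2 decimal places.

0.66

firing strength: slight=0.66, wet=0.79; AND[min(a, b)] → w = 0.66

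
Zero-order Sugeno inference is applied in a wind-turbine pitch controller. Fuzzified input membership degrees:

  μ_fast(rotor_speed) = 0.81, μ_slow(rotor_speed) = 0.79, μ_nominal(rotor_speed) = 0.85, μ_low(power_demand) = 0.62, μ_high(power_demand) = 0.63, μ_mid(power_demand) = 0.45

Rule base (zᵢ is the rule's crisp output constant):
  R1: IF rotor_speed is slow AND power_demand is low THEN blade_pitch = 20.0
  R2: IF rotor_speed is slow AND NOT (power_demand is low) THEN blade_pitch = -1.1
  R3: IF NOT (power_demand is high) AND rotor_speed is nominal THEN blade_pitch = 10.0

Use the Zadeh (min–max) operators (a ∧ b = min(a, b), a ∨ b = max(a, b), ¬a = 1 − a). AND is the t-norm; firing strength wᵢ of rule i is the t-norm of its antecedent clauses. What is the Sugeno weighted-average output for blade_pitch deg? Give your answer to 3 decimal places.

11.447

R1 (z=20.0): slow=0.79, low=0.62; AND[min(a, b)] → w = 0.62
R2 (z=-1.1): slow=0.79, ¬low=1−0.62=0.38; AND[min(a, b)] → w = 0.38
R3 (z=10.0): ¬high=1−0.63=0.37, nominal=0.85; AND[min(a, b)] → w = 0.37
Weighted average = (0.62·20.0 + 0.38·-1.1 + 0.37·10.0) / (0.62 + 0.38 + 0.37)
  = 15.6820 / 1.3700 = 11.447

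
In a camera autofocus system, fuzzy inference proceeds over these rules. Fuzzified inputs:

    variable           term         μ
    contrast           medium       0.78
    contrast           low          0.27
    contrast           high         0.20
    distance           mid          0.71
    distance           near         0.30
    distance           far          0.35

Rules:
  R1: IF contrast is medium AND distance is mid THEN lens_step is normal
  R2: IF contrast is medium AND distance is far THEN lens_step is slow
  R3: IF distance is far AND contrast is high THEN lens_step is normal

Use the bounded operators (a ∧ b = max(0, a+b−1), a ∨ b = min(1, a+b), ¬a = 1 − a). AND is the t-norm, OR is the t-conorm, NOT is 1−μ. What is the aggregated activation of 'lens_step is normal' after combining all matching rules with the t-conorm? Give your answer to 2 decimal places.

R1: medium=0.78, mid=0.71; AND[max(0, a+b−1)] → w = 0.49
R2: medium=0.78, far=0.35; AND[max(0, a+b−1)] → w = 0.13
R3: far=0.35, high=0.20; AND[max(0, a+b−1)] → w = 0.00
Rules with consequent 'normal': {R1, R3} → strengths 0.49, 0.00
Aggregate via t-conorm [min(1, a+b)]: 0.49

0.49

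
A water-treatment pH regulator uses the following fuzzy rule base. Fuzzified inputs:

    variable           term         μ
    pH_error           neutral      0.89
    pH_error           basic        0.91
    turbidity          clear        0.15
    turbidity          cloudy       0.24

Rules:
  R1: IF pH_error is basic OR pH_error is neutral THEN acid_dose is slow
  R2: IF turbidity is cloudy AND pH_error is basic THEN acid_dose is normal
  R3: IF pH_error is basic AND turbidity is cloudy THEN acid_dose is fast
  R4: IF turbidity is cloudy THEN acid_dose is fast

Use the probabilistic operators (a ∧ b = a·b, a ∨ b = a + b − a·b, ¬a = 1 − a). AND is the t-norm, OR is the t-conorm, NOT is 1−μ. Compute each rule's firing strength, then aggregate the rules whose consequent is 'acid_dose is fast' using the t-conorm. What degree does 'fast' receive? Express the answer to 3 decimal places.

R1: basic=0.91, neutral=0.89; OR[a + b − a·b] → w = 0.9901
R2: cloudy=0.24, basic=0.91; AND[a·b] → w = 0.2184
R3: basic=0.91, cloudy=0.24; AND[a·b] → w = 0.2184
R4: cloudy=0.24 → w = 0.2400
Rules with consequent 'fast': {R3, R4} → strengths 0.2184, 0.2400
Aggregate via t-conorm [a + b − a·b]: 0.4060

0.406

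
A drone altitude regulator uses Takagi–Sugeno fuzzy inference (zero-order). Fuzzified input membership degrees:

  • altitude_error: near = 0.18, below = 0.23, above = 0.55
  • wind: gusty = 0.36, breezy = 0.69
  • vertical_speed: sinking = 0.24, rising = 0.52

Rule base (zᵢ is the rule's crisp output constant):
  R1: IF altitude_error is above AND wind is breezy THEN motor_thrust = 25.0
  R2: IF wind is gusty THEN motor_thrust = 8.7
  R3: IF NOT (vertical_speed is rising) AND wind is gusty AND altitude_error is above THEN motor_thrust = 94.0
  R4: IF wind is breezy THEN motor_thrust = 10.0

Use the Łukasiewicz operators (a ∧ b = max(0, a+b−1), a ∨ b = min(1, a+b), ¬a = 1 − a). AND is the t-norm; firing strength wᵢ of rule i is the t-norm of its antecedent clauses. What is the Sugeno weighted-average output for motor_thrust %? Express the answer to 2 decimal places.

12.43

R1 (z=25.0): above=0.55, breezy=0.69; AND[max(0, a+b−1)] → w = 0.24
R2 (z=8.7): gusty=0.36 → w = 0.36
R3 (z=94.0): ¬rising=1−0.52=0.48, gusty=0.36, above=0.55; AND[max(0, a+b−1)] → w = 0.00
R4 (z=10.0): breezy=0.69 → w = 0.69
Weighted average = (0.24·25.0 + 0.36·8.7 + 0.00·94.0 + 0.69·10.0) / (0.24 + 0.36 + 0.00 + 0.69)
  = 16.0320 / 1.2900 = 12.43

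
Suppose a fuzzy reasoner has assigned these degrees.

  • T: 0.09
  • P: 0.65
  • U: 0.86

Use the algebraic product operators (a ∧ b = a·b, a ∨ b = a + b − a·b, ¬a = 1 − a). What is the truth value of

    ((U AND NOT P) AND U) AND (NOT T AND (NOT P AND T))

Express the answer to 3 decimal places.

0.007

NOT P = 1 − 0.6500 = 0.3500
U AND NOT P = a·b on (0.8600, 0.3500) = 0.3010
(U AND NOT P) AND U = a·b on (0.3010, 0.8600) = 0.2589
NOT T = 1 − 0.0900 = 0.9100
NOT P = 1 − 0.6500 = 0.3500
NOT P AND T = a·b on (0.3500, 0.0900) = 0.0315
NOT T AND (NOT P AND T) = a·b on (0.9100, 0.0315) = 0.0287
((U AND NOT P) AND U) AND (NOT T AND (NOT P AND T)) = a·b on (0.2589, 0.0287) = 0.0074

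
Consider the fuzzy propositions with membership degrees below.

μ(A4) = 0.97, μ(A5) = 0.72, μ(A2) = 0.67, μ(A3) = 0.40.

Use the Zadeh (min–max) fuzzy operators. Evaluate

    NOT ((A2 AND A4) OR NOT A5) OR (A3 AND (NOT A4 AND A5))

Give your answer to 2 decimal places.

A2 AND A4 = min(a, b) on (0.67, 0.97) = 0.67
NOT A5 = 1 − 0.72 = 0.28
(A2 AND A4) OR NOT A5 = max(a, b) on (0.67, 0.28) = 0.67
NOT ((A2 AND A4) OR NOT A5) = 1 − 0.67 = 0.33
NOT A4 = 1 − 0.97 = 0.03
NOT A4 AND A5 = min(a, b) on (0.03, 0.72) = 0.03
A3 AND (NOT A4 AND A5) = min(a, b) on (0.40, 0.03) = 0.03
NOT ((A2 AND A4) OR NOT A5) OR (A3 AND (NOT A4 AND A5)) = max(a, b) on (0.33, 0.03) = 0.33

0.33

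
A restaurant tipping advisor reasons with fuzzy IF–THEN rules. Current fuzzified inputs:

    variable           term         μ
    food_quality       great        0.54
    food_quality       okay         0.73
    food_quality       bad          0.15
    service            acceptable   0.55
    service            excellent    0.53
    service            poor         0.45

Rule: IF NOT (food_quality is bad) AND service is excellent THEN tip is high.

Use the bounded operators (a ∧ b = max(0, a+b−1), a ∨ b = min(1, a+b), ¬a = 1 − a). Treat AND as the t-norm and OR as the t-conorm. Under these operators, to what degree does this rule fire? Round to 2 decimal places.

0.38

firing strength: ¬bad=1−0.15=0.85, excellent=0.53; AND[max(0, a+b−1)] → w = 0.38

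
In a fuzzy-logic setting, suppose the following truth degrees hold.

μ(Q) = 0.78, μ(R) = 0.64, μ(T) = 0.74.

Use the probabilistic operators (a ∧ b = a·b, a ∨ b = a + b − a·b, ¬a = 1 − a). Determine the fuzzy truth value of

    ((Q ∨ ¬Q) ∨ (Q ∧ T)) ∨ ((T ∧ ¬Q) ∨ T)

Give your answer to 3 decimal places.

¬Q = 1 − 0.7800 = 0.2200
Q ∨ ¬Q = a + b − a·b on (0.7800, 0.2200) = 0.8284
Q ∧ T = a·b on (0.7800, 0.7400) = 0.5772
(Q ∨ ¬Q) ∨ (Q ∧ T) = a + b − a·b on (0.8284, 0.5772) = 0.9274
¬Q = 1 − 0.7800 = 0.2200
T ∧ ¬Q = a·b on (0.7400, 0.2200) = 0.1628
(T ∧ ¬Q) ∨ T = a + b − a·b on (0.1628, 0.7400) = 0.7823
((Q ∨ ¬Q) ∨ (Q ∧ T)) ∨ ((T ∧ ¬Q) ∨ T) = a + b − a·b on (0.9274, 0.7823) = 0.9842

0.984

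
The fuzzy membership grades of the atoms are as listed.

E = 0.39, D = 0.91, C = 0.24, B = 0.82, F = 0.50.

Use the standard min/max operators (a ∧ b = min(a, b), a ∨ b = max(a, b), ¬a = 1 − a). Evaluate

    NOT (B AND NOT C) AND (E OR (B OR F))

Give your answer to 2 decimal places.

NOT C = 1 − 0.24 = 0.76
B AND NOT C = min(a, b) on (0.82, 0.76) = 0.76
NOT (B AND NOT C) = 1 − 0.76 = 0.24
B OR F = max(a, b) on (0.82, 0.50) = 0.82
E OR (B OR F) = max(a, b) on (0.39, 0.82) = 0.82
NOT (B AND NOT C) AND (E OR (B OR F)) = min(a, b) on (0.24, 0.82) = 0.24

0.24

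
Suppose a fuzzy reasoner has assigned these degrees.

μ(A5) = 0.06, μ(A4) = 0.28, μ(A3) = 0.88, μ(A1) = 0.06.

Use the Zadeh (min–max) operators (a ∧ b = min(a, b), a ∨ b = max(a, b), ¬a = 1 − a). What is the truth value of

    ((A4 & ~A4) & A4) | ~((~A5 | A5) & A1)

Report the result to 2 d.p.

~A4 = 1 − 0.28 = 0.72
A4 & ~A4 = min(a, b) on (0.28, 0.72) = 0.28
(A4 & ~A4) & A4 = min(a, b) on (0.28, 0.28) = 0.28
~A5 = 1 − 0.06 = 0.94
~A5 | A5 = max(a, b) on (0.94, 0.06) = 0.94
(~A5 | A5) & A1 = min(a, b) on (0.94, 0.06) = 0.06
~((~A5 | A5) & A1) = 1 − 0.06 = 0.94
((A4 & ~A4) & A4) | ~((~A5 | A5) & A1) = max(a, b) on (0.28, 0.94) = 0.94

0.94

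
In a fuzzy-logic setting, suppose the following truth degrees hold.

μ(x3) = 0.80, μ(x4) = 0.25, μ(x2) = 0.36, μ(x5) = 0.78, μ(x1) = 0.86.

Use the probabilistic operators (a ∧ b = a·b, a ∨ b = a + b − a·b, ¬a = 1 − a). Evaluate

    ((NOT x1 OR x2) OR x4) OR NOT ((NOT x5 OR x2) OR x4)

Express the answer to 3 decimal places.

0.742

NOT x1 = 1 − 0.8600 = 0.1400
NOT x1 OR x2 = a + b − a·b on (0.1400, 0.3600) = 0.4496
(NOT x1 OR x2) OR x4 = a + b − a·b on (0.4496, 0.2500) = 0.5872
NOT x5 = 1 − 0.7800 = 0.2200
NOT x5 OR x2 = a + b − a·b on (0.2200, 0.3600) = 0.5008
(NOT x5 OR x2) OR x4 = a + b − a·b on (0.5008, 0.2500) = 0.6256
NOT ((NOT x5 OR x2) OR x4) = 1 − 0.6256 = 0.3744
((NOT x1 OR x2) OR x4) OR NOT ((NOT x5 OR x2) OR x4) = a + b − a·b on (0.5872, 0.3744) = 0.7418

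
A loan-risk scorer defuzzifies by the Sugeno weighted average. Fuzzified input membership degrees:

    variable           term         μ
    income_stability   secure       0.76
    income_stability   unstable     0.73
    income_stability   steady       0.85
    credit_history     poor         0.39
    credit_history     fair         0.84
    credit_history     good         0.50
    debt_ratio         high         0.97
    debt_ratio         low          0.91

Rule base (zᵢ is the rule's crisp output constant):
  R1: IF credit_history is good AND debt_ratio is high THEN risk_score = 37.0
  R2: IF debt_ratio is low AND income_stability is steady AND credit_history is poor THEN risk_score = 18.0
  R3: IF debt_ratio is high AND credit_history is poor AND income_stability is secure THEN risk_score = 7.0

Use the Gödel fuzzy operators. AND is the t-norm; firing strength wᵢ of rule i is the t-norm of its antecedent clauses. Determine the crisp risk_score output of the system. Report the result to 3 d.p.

22.070

R1 (z=37.0): good=0.50, high=0.97; AND[min(a, b)] → w = 0.50
R2 (z=18.0): low=0.91, steady=0.85, poor=0.39; AND[min(a, b)] → w = 0.39
R3 (z=7.0): high=0.97, poor=0.39, secure=0.76; AND[min(a, b)] → w = 0.39
Weighted average = (0.50·37.0 + 0.39·18.0 + 0.39·7.0) / (0.50 + 0.39 + 0.39)
  = 28.2500 / 1.2800 = 22.070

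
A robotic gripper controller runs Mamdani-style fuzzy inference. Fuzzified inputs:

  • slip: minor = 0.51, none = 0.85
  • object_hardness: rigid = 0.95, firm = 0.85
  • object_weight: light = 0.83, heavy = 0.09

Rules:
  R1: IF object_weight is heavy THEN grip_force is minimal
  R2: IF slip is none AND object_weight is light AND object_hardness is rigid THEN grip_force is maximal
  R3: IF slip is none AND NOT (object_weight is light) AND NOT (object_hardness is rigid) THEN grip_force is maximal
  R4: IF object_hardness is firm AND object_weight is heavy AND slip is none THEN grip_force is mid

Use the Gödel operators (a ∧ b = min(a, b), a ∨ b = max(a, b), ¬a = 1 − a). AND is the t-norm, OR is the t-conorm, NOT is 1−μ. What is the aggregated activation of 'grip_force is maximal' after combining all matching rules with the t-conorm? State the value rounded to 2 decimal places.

0.83

R1: heavy=0.09 → w = 0.09
R2: none=0.85, light=0.83, rigid=0.95; AND[min(a, b)] → w = 0.83
R3: none=0.85, ¬light=1−0.83=0.17, ¬rigid=1−0.95=0.05; AND[min(a, b)] → w = 0.05
R4: firm=0.85, heavy=0.09, none=0.85; AND[min(a, b)] → w = 0.09
Rules with consequent 'maximal': {R2, R3} → strengths 0.83, 0.05
Aggregate via t-conorm [max(a, b)]: 0.83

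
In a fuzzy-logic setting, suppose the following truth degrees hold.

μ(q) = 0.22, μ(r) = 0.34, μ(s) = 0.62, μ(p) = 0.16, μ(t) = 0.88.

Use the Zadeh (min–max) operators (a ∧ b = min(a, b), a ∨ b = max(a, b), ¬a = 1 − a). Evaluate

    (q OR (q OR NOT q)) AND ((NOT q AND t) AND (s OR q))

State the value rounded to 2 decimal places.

NOT q = 1 − 0.22 = 0.78
q OR NOT q = max(a, b) on (0.22, 0.78) = 0.78
q OR (q OR NOT q) = max(a, b) on (0.22, 0.78) = 0.78
NOT q = 1 − 0.22 = 0.78
NOT q AND t = min(a, b) on (0.78, 0.88) = 0.78
s OR q = max(a, b) on (0.62, 0.22) = 0.62
(NOT q AND t) AND (s OR q) = min(a, b) on (0.78, 0.62) = 0.62
(q OR (q OR NOT q)) AND ((NOT q AND t) AND (s OR q)) = min(a, b) on (0.78, 0.62) = 0.62

0.62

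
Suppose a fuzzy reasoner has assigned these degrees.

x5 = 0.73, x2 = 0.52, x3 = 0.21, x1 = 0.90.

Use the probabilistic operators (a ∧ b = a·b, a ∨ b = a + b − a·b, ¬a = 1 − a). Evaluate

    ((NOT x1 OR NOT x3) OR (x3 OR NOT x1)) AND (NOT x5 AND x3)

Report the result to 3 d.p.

0.049

NOT x1 = 1 − 0.9000 = 0.1000
NOT x3 = 1 − 0.2100 = 0.7900
NOT x1 OR NOT x3 = a + b − a·b on (0.1000, 0.7900) = 0.8110
NOT x1 = 1 − 0.9000 = 0.1000
x3 OR NOT x1 = a + b − a·b on (0.2100, 0.1000) = 0.2890
(NOT x1 OR NOT x3) OR (x3 OR NOT x1) = a + b − a·b on (0.8110, 0.2890) = 0.8656
NOT x5 = 1 − 0.7300 = 0.2700
NOT x5 AND x3 = a·b on (0.2700, 0.2100) = 0.0567
((NOT x1 OR NOT x3) OR (x3 OR NOT x1)) AND (NOT x5 AND x3) = a·b on (0.8656, 0.0567) = 0.0491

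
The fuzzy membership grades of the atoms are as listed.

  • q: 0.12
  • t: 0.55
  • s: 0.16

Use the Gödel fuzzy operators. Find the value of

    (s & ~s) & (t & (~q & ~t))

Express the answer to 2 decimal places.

0.16

~s = 1 − 0.16 = 0.84
s & ~s = min(a, b) on (0.16, 0.84) = 0.16
~q = 1 − 0.12 = 0.88
~t = 1 − 0.55 = 0.45
~q & ~t = min(a, b) on (0.88, 0.45) = 0.45
t & (~q & ~t) = min(a, b) on (0.55, 0.45) = 0.45
(s & ~s) & (t & (~q & ~t)) = min(a, b) on (0.16, 0.45) = 0.16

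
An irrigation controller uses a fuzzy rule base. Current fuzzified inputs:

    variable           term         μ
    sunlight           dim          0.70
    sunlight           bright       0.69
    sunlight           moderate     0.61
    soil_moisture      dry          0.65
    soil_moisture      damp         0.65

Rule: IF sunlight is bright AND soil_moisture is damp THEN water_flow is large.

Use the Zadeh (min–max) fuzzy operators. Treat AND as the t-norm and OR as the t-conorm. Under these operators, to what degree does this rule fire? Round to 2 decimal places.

0.65

firing strength: bright=0.69, damp=0.65; AND[min(a, b)] → w = 0.65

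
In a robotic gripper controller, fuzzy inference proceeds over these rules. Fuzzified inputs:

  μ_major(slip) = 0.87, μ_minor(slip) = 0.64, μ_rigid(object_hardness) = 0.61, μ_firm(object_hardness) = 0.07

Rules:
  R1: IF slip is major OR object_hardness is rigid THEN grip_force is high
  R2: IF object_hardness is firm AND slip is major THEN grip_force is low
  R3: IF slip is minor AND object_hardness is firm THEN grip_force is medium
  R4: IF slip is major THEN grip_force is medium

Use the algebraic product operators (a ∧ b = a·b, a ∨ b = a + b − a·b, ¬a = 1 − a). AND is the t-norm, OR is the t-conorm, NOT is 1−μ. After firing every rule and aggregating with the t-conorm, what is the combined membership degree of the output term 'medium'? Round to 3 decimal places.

R1: major=0.87, rigid=0.61; OR[a + b − a·b] → w = 0.9493
R2: firm=0.07, major=0.87; AND[a·b] → w = 0.0609
R3: minor=0.64, firm=0.07; AND[a·b] → w = 0.0448
R4: major=0.87 → w = 0.8700
Rules with consequent 'medium': {R3, R4} → strengths 0.0448, 0.8700
Aggregate via t-conorm [a + b − a·b]: 0.8758

0.876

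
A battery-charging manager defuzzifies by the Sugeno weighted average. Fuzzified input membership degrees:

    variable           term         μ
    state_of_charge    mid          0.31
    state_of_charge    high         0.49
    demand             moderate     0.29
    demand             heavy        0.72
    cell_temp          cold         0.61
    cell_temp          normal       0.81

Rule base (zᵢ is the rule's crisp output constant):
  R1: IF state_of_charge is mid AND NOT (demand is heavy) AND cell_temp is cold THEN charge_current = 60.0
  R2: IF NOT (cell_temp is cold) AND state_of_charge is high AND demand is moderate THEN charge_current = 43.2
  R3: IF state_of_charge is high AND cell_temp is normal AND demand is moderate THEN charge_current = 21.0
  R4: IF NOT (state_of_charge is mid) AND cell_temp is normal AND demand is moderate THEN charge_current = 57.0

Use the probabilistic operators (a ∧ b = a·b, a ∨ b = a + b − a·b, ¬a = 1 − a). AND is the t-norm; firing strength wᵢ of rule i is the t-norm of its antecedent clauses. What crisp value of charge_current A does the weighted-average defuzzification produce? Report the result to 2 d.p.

R1 (z=60.0): mid=0.31, ¬heavy=1−0.72=0.28, cold=0.61; AND[a·b] → w = 0.0529
R2 (z=43.2): ¬cold=1−0.61=0.39, high=0.49, moderate=0.29; AND[a·b] → w = 0.0554
R3 (z=21.0): high=0.49, normal=0.81, moderate=0.29; AND[a·b] → w = 0.1151
R4 (z=57.0): ¬mid=1−0.31=0.69, normal=0.81, moderate=0.29; AND[a·b] → w = 0.1621
Weighted average = (0.0529·60.0 + 0.0554·43.2 + 0.1151·21.0 + 0.1621·57.0) / (0.0529 + 0.0554 + 0.1151 + 0.1621)
  = 17.2267 / 0.3855 = 44.68

44.68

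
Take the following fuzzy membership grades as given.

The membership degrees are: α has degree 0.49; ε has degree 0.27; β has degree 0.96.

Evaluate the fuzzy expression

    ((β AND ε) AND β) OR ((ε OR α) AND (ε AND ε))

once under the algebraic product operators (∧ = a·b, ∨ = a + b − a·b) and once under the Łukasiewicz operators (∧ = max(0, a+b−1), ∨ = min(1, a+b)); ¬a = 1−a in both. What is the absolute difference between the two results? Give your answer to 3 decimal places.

0.093

Under algebraic product:
  β AND ε = a·b on (0.9600, 0.2700) = 0.2592
  (β AND ε) AND β = a·b on (0.2592, 0.9600) = 0.2488
  ε OR α = a + b − a·b on (0.2700, 0.4900) = 0.6277
  ε AND ε = a·b on (0.2700, 0.2700) = 0.0729
  (ε OR α) AND (ε AND ε) = a·b on (0.6277, 0.0729) = 0.0458
  ((β AND ε) AND β) OR ((ε OR α) AND (ε AND ε)) = a + b − a·b on (0.2488, 0.0458) = 0.2832
  → value = 0.2832
Under Łukasiewicz:
  β AND ε = max(0, a+b−1) on (0.96, 0.27) = 0.23
  (β AND ε) AND β = max(0, a+b−1) on (0.23, 0.96) = 0.19
  ε OR α = min(1, a+b) on (0.27, 0.49) = 0.76
  ε AND ε = max(0, a+b−1) on (0.27, 0.27) = 0.00
  (ε OR α) AND (ε AND ε) = max(0, a+b−1) on (0.76, 0.00) = 0.00
  ((β AND ε) AND β) OR ((ε OR α) AND (ε AND ε)) = min(1, a+b) on (0.19, 0.00) = 0.19
  → value = 0.1900
|0.2832 − 0.1900| = 0.093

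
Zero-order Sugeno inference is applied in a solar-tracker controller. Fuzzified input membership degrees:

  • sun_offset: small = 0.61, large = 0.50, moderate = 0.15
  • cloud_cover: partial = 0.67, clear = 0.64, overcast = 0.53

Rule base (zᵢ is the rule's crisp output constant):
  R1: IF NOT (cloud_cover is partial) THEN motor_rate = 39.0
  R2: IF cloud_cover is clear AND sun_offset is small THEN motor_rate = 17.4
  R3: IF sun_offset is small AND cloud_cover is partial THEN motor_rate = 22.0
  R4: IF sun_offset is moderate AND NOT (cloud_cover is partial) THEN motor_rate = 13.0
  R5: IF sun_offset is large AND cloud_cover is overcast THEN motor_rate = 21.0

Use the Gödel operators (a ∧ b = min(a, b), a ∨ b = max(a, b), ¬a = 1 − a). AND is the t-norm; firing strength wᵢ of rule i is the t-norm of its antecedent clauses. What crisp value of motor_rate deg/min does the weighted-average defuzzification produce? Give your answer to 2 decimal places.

R1 (z=39.0): ¬partial=1−0.67=0.33 → w = 0.33
R2 (z=17.4): clear=0.64, small=0.61; AND[min(a, b)] → w = 0.61
R3 (z=22.0): small=0.61, partial=0.67; AND[min(a, b)] → w = 0.61
R4 (z=13.0): moderate=0.15, ¬partial=1−0.67=0.33; AND[min(a, b)] → w = 0.15
R5 (z=21.0): large=0.50, overcast=0.53; AND[min(a, b)] → w = 0.50
Weighted average = (0.33·39.0 + 0.61·17.4 + 0.61·22.0 + 0.15·13.0 + 0.50·21.0) / (0.33 + 0.61 + 0.61 + 0.15 + 0.50)
  = 49.3540 / 2.2000 = 22.43

22.43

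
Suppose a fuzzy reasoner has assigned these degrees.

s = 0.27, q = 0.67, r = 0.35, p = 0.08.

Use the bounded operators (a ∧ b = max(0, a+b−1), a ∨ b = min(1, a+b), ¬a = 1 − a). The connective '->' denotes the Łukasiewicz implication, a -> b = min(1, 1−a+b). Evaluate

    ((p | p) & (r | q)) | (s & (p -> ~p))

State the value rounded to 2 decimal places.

0.43

p | p = min(1, a+b) on (0.08, 0.08) = 0.16
r | q = min(1, a+b) on (0.35, 0.67) = 1.00
(p | p) & (r | q) = max(0, a+b−1) on (0.16, 1.00) = 0.16
~p = 1 − 0.08 = 0.92
p -> ~p  [Łukasiewicz: min(1, 1−a+b)] with a=0.08, b=0.92 → 1.00
s & (p -> ~p) = max(0, a+b−1) on (0.27, 1.00) = 0.27
((p | p) & (r | q)) | (s & (p -> ~p)) = min(1, a+b) on (0.16, 0.27) = 0.43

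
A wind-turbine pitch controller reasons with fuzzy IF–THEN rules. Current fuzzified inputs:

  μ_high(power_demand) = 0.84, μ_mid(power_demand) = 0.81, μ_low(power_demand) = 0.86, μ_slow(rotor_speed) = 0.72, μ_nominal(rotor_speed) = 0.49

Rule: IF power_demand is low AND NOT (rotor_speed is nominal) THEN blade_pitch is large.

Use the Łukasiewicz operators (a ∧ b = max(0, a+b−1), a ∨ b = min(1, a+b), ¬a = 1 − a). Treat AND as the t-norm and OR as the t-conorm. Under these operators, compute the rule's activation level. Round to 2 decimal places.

0.37

firing strength: low=0.86, ¬nominal=1−0.49=0.51; AND[max(0, a+b−1)] → w = 0.37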